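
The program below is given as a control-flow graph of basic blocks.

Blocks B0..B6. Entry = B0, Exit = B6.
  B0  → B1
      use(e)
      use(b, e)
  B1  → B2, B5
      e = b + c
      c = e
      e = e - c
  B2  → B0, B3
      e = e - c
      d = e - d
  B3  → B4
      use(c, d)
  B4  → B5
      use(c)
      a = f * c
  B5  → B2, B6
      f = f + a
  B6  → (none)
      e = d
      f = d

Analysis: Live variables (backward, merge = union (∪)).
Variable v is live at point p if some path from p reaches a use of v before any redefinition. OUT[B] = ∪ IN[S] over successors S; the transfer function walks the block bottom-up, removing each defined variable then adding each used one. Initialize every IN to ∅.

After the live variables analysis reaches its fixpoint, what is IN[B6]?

Answer: {d}

Working:
Converged values:
  B0:  IN={a, b, c, d, e, f}  OUT={a, b, c, d, f}
  B1:  IN={a, b, c, d, f}  OUT={a, b, c, d, e, f}
  B2:  IN={a, b, c, d, e, f}  OUT={a, b, c, d, e, f}
  B3:  IN={b, c, d, e, f}  OUT={b, c, d, e, f}
  B4:  IN={b, c, d, e, f}  OUT={a, b, c, d, e, f}
  B5:  IN={a, b, c, d, e, f}  OUT={a, b, c, d, e, f}
  B6:  IN={d}  OUT={}

B6 is the boundary node: OUT[B6] = {}
Applying B6's transfer function to that OUT value gives IN[B6] (row B6 above).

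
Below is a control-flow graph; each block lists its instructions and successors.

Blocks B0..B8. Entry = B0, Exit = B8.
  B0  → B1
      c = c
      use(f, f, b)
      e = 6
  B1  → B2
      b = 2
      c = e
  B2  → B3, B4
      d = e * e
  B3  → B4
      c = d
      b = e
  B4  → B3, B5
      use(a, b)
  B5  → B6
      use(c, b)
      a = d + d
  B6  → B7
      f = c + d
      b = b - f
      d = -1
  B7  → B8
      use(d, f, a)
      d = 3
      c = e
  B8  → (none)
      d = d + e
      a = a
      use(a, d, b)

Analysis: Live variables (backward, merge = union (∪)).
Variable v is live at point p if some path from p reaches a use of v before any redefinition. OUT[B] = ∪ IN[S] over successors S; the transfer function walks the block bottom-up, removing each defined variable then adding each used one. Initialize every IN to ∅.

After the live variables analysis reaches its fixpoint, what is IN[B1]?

Per-block solution:
  B0: | IN={a, b, c, f} | OUT={a, e}
  B1: | IN={a, e} | OUT={a, b, c, e}
  B2: | IN={a, b, c, e} | OUT={a, b, c, d, e}
  B3: | IN={a, d, e} | OUT={a, b, c, d, e}
  B4: | IN={a, b, c, d, e} | OUT={a, b, c, d, e}
  B5: | IN={b, c, d, e} | OUT={a, b, c, d, e}
  B6: | IN={a, b, c, d, e} | OUT={a, b, d, e, f}
  B7: | IN={a, b, d, e, f} | OUT={a, b, d, e}
  B8: | IN={a, b, d, e} | OUT={}

Merge at B1: OUT[B1] = IN[B2] = {a, b, c, e}
Applying B1's transfer function to that OUT value gives IN[B1] (row B1 above).

Answer: {a, e}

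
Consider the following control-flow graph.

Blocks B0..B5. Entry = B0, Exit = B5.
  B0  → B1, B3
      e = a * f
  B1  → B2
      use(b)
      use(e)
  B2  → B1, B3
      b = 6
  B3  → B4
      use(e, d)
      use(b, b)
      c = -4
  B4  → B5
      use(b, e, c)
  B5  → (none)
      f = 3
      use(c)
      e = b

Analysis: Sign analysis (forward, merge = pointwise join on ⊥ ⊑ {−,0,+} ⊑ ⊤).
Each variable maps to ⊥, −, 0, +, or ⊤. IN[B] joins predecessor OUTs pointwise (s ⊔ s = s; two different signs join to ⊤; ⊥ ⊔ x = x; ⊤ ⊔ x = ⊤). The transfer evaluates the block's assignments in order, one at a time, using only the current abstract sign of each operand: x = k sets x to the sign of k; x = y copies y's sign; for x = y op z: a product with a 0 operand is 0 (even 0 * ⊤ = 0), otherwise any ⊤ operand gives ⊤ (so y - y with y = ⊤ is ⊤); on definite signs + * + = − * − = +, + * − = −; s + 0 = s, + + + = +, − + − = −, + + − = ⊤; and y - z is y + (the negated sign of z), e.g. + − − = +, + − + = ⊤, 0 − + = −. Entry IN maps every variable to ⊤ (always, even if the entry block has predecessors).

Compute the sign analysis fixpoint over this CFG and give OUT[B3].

Answer: {a: ⊤, b: ⊤, c: -, d: ⊤, e: ⊤, f: ⊤}

Working:
Per-block solution:
  B0: | IN=(all ⊤) | OUT=(all ⊤)
  B1: | IN=(all ⊤) | OUT=(all ⊤)
  B2: | IN=(all ⊤) | OUT={b:+; rest ⊤}
  B3: | IN=(all ⊤) | OUT={c:-; rest ⊤}
  B4: | IN={c:-; rest ⊤} | OUT={c:-; rest ⊤}
  B5: | IN={c:-; rest ⊤} | OUT={c:-, f:+; rest ⊤}

Merge at B3: IN[B3] = OUT[B0] ⊔ OUT[B2] = {a: ⊤, b: ⊤, c: ⊤, d: ⊤, e: ⊤, f: ⊤}
Applying B3's transfer function to that IN value gives OUT[B3] (row B3 above).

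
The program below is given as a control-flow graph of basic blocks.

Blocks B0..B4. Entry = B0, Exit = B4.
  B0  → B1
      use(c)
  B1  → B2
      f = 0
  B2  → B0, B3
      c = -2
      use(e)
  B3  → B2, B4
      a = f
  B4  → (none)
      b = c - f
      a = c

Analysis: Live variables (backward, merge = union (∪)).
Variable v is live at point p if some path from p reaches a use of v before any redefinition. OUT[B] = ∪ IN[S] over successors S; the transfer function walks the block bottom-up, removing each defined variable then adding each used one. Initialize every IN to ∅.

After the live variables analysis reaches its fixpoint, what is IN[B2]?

Fixpoint table:
  B0: | IN={c, e} | OUT={e}
  B1: | IN={e} | OUT={e, f}
  B2: | IN={e, f} | OUT={c, e, f}
  B3: | IN={c, e, f} | OUT={c, e, f}
  B4: | IN={c, f} | OUT={}

Merge at B2: OUT[B2] = IN[B0] ⊔ IN[B3] = {c, e, f}
Applying B2's transfer function to that OUT value gives IN[B2] (row B2 above).

Answer: {e, f}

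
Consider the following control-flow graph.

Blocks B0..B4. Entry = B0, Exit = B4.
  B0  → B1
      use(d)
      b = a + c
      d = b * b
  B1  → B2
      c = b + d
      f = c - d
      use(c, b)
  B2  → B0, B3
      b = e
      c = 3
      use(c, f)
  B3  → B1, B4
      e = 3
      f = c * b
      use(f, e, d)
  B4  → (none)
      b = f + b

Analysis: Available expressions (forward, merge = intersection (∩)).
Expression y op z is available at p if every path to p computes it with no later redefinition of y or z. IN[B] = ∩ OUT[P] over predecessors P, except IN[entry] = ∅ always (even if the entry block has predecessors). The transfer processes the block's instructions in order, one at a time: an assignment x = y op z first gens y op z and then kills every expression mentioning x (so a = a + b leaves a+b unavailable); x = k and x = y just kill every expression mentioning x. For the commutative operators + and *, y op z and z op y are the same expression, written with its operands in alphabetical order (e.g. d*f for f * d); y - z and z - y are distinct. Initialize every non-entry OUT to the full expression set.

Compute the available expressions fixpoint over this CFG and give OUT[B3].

Per-block solution:
  B0:   IN={}   OUT={a+c, b*b}
  B1:   IN={}   OUT={b+d, c-d}
  B2:   IN={b+d, c-d}   OUT={}
  B3:   IN={}   OUT={b*c}
  B4:   IN={b*c}   OUT={}

Merge at B3: IN[B3] = OUT[B2] = {}
Applying B3's transfer function to that IN value gives OUT[B3] (row B3 above).

Answer: {b*c}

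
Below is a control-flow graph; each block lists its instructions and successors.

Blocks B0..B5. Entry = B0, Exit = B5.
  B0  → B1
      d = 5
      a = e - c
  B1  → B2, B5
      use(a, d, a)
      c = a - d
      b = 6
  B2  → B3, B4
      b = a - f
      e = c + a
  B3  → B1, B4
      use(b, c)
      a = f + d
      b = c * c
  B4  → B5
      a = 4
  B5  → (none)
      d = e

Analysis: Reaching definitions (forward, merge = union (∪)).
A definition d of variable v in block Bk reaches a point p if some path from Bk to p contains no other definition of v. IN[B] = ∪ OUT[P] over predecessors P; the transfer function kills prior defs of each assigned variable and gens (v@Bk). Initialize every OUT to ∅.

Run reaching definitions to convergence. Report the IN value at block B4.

Answer: {a@B0, a@B3, b@B2, b@B3, c@B1, d@B0, e@B2}

Trace:
Per-block solution:
  B0: | IN={} | OUT={a@B0, d@B0}
  B1: | IN={a@B0, a@B3, b@B3, c@B1, d@B0, e@B2} | OUT={a@B0, a@B3, b@B1, c@B1, d@B0, e@B2}
  B2: | IN={a@B0, a@B3, b@B1, c@B1, d@B0, e@B2} | OUT={a@B0, a@B3, b@B2, c@B1, d@B0, e@B2}
  B3: | IN={a@B0, a@B3, b@B2, c@B1, d@B0, e@B2} | OUT={a@B3, b@B3, c@B1, d@B0, e@B2}
  B4: | IN={a@B0, a@B3, b@B2, b@B3, c@B1, d@B0, e@B2} | OUT={a@B4, b@B2, b@B3, c@B1, d@B0, e@B2}
  B5: | IN={a@B0, a@B3, a@B4, b@B1, b@B2, b@B3, c@B1, d@B0, e@B2} | OUT={a@B0, a@B3, a@B4, b@B1, b@B2, b@B3, c@B1, d@B5, e@B2}

Merge at B4: IN[B4] = OUT[B2] ⊔ OUT[B3] = {a@B0, a@B3, b@B2, b@B3, c@B1, d@B0, e@B2}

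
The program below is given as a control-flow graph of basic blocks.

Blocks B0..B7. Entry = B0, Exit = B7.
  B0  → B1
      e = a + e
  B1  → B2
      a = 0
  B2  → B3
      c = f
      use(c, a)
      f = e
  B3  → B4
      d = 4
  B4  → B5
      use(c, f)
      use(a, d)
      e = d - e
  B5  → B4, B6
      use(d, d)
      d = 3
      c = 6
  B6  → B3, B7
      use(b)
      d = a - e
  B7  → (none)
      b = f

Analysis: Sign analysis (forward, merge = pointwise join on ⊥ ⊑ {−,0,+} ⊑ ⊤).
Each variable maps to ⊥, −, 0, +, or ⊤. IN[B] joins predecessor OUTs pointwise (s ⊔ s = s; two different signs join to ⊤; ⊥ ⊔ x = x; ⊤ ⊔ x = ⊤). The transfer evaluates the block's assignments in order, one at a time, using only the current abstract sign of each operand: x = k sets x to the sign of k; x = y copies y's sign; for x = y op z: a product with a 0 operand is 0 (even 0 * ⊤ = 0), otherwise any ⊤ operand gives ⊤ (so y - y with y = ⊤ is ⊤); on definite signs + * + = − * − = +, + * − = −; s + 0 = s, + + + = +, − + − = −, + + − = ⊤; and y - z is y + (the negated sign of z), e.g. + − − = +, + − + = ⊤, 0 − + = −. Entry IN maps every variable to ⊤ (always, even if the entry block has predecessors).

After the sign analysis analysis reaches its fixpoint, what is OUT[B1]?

Converged values:
  B0: | IN=(all ⊤) | OUT=(all ⊤)
  B1: | IN=(all ⊤) | OUT={a:0; rest ⊤}
  B2: | IN={a:0; rest ⊤} | OUT={a:0; rest ⊤}
  B3: | IN={a:0; rest ⊤} | OUT={a:0, d:+; rest ⊤}
  B4: | IN={a:0, d:+; rest ⊤} | OUT={a:0, d:+; rest ⊤}
  B5: | IN={a:0, d:+; rest ⊤} | OUT={a:0, c:+, d:+; rest ⊤}
  B6: | IN={a:0, c:+, d:+; rest ⊤} | OUT={a:0, c:+; rest ⊤}
  B7: | IN={a:0, c:+; rest ⊤} | OUT={a:0, c:+; rest ⊤}

Merge at B1: IN[B1] = OUT[B0] = {a: ⊤, b: ⊤, c: ⊤, d: ⊤, e: ⊤, f: ⊤}
Applying B1's transfer function to that IN value gives OUT[B1] (row B1 above).

Answer: {a: 0, b: ⊤, c: ⊤, d: ⊤, e: ⊤, f: ⊤}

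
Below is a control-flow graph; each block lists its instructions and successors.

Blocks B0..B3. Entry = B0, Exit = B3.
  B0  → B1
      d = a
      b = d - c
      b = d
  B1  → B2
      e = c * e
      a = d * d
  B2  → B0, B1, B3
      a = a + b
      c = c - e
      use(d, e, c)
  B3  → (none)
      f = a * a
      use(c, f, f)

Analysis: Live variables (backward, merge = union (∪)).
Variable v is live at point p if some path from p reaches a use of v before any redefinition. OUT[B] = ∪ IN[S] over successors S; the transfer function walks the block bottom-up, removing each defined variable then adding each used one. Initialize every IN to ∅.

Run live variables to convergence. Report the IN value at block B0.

Answer: {a, c, e}

Derivation:
Fixpoint table:
  B0:  IN={a, c, e}  OUT={b, c, d, e}
  B1:  IN={b, c, d, e}  OUT={a, b, c, d, e}
  B2:  IN={a, b, c, d, e}  OUT={a, b, c, d, e}
  B3:  IN={a, c}  OUT={}

Merge at B0: OUT[B0] = IN[B1] = {b, c, d, e}
Applying B0's transfer function to that OUT value gives IN[B0] (row B0 above).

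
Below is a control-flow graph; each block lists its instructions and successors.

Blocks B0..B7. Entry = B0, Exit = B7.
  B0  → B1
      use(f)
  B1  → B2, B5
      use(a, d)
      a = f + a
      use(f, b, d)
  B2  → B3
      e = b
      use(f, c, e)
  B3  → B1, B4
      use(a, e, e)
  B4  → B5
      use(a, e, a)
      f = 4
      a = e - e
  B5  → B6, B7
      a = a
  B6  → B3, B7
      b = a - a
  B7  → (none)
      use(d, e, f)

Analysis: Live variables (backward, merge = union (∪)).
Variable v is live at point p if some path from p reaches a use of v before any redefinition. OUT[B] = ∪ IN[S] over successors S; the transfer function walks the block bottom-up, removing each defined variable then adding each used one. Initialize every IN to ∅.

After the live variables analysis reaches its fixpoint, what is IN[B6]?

Fixpoint table:
  B0:   IN={a, b, c, d, e, f}   OUT={a, b, c, d, e, f}
  B1:   IN={a, b, c, d, e, f}   OUT={a, b, c, d, e, f}
  B2:   IN={a, b, c, d, f}   OUT={a, b, c, d, e, f}
  B3:   IN={a, b, c, d, e, f}   OUT={a, b, c, d, e, f}
  B4:   IN={a, c, d, e}   OUT={a, c, d, e, f}
  B5:   IN={a, c, d, e, f}   OUT={a, c, d, e, f}
  B6:   IN={a, c, d, e, f}   OUT={a, b, c, d, e, f}
  B7:   IN={d, e, f}   OUT={}

Merge at B6: OUT[B6] = IN[B3] ⊔ IN[B7] = {a, b, c, d, e, f}
Applying B6's transfer function to that OUT value gives IN[B6] (row B6 above).

Answer: {a, c, d, e, f}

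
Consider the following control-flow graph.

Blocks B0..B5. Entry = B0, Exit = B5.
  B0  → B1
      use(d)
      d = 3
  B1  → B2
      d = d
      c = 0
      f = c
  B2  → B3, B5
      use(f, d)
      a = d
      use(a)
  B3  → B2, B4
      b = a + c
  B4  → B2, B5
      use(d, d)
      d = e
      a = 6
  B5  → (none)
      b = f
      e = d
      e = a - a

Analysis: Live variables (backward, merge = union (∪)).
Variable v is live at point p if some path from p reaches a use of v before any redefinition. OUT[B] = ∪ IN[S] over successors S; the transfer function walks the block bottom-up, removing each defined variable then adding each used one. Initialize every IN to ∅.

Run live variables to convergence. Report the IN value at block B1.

Per-block solution:
  B0:   IN={d, e}   OUT={d, e}
  B1:   IN={d, e}   OUT={c, d, e, f}
  B2:   IN={c, d, e, f}   OUT={a, c, d, e, f}
  B3:   IN={a, c, d, e, f}   OUT={c, d, e, f}
  B4:   IN={c, d, e, f}   OUT={a, c, d, e, f}
  B5:   IN={a, d, f}   OUT={}

Merge at B1: OUT[B1] = IN[B2] = {c, d, e, f}
Applying B1's transfer function to that OUT value gives IN[B1] (row B1 above).

Answer: {d, e}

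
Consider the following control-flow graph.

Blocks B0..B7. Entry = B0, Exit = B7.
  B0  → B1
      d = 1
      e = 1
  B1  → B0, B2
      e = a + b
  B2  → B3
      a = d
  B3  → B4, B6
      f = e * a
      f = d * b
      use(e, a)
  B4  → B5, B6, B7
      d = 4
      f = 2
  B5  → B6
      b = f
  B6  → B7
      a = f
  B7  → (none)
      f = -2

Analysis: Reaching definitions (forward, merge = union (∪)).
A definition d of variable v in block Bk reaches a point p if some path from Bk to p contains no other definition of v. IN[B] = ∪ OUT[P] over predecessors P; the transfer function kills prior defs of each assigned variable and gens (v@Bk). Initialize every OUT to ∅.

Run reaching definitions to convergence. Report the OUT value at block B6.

Per-block solution:
  B0:  IN={d@B0, e@B1}  OUT={d@B0, e@B0}
  B1:  IN={d@B0, e@B0}  OUT={d@B0, e@B1}
  B2:  IN={d@B0, e@B1}  OUT={a@B2, d@B0, e@B1}
  B3:  IN={a@B2, d@B0, e@B1}  OUT={a@B2, d@B0, e@B1, f@B3}
  B4:  IN={a@B2, d@B0, e@B1, f@B3}  OUT={a@B2, d@B4, e@B1, f@B4}
  B5:  IN={a@B2, d@B4, e@B1, f@B4}  OUT={a@B2, b@B5, d@B4, e@B1, f@B4}
  B6:  IN={a@B2, b@B5, d@B0, d@B4, e@B1, f@B3, f@B4}  OUT={a@B6, b@B5, d@B0, d@B4, e@B1, f@B3, f@B4}
  B7:  IN={a@B2, a@B6, b@B5, d@B0, d@B4, e@B1, f@B3, f@B4}  OUT={a@B2, a@B6, b@B5, d@B0, d@B4, e@B1, f@B7}

Merge at B6: IN[B6] = OUT[B3] ⊔ OUT[B4] ⊔ OUT[B5] = {a@B2, b@B5, d@B0, d@B4, e@B1, f@B3, f@B4}
Applying B6's transfer function to that IN value gives OUT[B6] (row B6 above).

Answer: {a@B6, b@B5, d@B0, d@B4, e@B1, f@B3, f@B4}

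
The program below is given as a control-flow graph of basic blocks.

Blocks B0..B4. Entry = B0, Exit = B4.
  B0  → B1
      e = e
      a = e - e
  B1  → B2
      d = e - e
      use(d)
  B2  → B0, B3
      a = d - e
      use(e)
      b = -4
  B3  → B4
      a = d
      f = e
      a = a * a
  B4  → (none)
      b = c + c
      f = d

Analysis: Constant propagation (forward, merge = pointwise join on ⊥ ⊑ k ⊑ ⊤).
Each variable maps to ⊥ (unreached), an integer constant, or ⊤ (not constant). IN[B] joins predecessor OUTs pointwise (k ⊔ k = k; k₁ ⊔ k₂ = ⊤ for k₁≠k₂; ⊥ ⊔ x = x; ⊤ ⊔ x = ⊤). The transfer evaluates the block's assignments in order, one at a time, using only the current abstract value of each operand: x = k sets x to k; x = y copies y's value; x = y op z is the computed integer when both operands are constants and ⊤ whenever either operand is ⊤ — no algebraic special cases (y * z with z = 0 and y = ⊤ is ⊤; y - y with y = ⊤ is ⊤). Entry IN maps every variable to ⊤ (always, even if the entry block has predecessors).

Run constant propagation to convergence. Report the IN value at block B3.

Converged values:
  B0:   IN=(all ⊤)   OUT=(all ⊤)
  B1:   IN=(all ⊤)   OUT=(all ⊤)
  B2:   IN=(all ⊤)   OUT={b:-4; rest ⊤}
  B3:   IN={b:-4; rest ⊤}   OUT={b:-4; rest ⊤}
  B4:   IN={b:-4; rest ⊤}   OUT=(all ⊤)

Merge at B3: IN[B3] = OUT[B2] = {a: ⊤, b: -4, c: ⊤, d: ⊤, e: ⊤, f: ⊤}

Answer: {a: ⊤, b: -4, c: ⊤, d: ⊤, e: ⊤, f: ⊤}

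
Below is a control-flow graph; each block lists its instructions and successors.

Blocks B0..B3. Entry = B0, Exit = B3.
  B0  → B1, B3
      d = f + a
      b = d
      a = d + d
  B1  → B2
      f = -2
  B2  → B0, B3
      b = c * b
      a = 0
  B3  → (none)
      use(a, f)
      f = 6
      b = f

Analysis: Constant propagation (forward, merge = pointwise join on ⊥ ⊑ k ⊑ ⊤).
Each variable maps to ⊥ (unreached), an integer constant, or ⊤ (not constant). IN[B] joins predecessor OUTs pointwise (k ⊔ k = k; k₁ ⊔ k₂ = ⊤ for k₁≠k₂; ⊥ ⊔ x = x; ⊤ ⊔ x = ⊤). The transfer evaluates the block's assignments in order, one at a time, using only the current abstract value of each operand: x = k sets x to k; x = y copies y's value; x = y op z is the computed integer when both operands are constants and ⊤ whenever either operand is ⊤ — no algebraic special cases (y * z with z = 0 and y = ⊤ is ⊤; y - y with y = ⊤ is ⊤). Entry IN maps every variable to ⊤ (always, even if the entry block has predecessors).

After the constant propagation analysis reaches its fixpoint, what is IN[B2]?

Fixpoint table:
  B0:   IN=(all ⊤)   OUT=(all ⊤)
  B1:   IN=(all ⊤)   OUT={f:-2; rest ⊤}
  B2:   IN={f:-2; rest ⊤}   OUT={a:0, f:-2; rest ⊤}
  B3:   IN=(all ⊤)   OUT={b:6, f:6; rest ⊤}

Merge at B2: IN[B2] = OUT[B1] = {a: ⊤, b: ⊤, c: ⊤, d: ⊤, e: ⊤, f: -2}

Answer: {a: ⊤, b: ⊤, c: ⊤, d: ⊤, e: ⊤, f: -2}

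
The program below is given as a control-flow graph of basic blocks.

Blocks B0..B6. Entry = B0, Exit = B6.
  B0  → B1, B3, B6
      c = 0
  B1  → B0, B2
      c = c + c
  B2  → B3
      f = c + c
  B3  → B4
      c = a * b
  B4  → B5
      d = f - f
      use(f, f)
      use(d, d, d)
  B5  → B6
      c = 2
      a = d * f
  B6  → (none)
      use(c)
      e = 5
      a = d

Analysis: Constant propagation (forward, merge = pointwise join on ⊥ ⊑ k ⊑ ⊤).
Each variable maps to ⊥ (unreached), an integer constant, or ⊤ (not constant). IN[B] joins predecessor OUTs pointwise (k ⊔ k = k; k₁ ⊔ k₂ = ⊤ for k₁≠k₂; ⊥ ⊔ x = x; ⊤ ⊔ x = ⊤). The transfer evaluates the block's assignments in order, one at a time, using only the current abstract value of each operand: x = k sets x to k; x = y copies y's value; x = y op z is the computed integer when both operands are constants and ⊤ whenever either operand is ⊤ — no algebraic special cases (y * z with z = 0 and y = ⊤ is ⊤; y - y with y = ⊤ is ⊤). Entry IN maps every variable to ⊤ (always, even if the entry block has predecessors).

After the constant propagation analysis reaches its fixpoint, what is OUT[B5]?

Answer: {a: ⊤, b: ⊤, c: 2, d: ⊤, e: ⊤, f: ⊤}

Working:
Converged values:
  B0:  IN=(all ⊤)  OUT={c:0; rest ⊤}
  B1:  IN={c:0; rest ⊤}  OUT={c:0; rest ⊤}
  B2:  IN={c:0; rest ⊤}  OUT={c:0, f:0; rest ⊤}
  B3:  IN={c:0; rest ⊤}  OUT=(all ⊤)
  B4:  IN=(all ⊤)  OUT=(all ⊤)
  B5:  IN=(all ⊤)  OUT={c:2; rest ⊤}
  B6:  IN=(all ⊤)  OUT={e:5; rest ⊤}

Merge at B5: IN[B5] = OUT[B4] = {a: ⊤, b: ⊤, c: ⊤, d: ⊤, e: ⊤, f: ⊤}
Applying B5's transfer function to that IN value gives OUT[B5] (row B5 above).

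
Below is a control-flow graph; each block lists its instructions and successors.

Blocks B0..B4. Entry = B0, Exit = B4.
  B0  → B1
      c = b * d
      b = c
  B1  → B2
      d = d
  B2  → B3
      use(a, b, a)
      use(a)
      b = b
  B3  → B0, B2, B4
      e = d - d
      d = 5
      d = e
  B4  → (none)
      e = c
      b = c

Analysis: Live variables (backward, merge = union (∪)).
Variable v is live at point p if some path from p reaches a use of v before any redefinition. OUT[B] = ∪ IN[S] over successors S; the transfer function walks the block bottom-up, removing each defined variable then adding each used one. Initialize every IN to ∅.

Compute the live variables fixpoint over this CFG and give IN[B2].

Answer: {a, b, c, d}

Trace:
Converged values:
  B0:   IN={a, b, d}   OUT={a, b, c, d}
  B1:   IN={a, b, c, d}   OUT={a, b, c, d}
  B2:   IN={a, b, c, d}   OUT={a, b, c, d}
  B3:   IN={a, b, c, d}   OUT={a, b, c, d}
  B4:   IN={c}   OUT={}

Merge at B2: OUT[B2] = IN[B3] = {a, b, c, d}
Applying B2's transfer function to that OUT value gives IN[B2] (row B2 above).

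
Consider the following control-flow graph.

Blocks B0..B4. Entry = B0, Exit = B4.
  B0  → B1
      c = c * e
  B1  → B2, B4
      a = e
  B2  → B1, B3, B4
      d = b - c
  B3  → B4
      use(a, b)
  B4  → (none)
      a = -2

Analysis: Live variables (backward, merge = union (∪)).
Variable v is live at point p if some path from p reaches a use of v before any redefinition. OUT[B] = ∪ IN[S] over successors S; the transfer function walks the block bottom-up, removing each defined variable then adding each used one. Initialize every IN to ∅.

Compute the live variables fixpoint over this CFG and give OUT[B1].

Fixpoint table:
  B0: | IN={b, c, e} | OUT={b, c, e}
  B1: | IN={b, c, e} | OUT={a, b, c, e}
  B2: | IN={a, b, c, e} | OUT={a, b, c, e}
  B3: | IN={a, b} | OUT={}
  B4: | IN={} | OUT={}

Merge at B1: OUT[B1] = IN[B2] ⊔ IN[B4] = {a, b, c, e}

Answer: {a, b, c, e}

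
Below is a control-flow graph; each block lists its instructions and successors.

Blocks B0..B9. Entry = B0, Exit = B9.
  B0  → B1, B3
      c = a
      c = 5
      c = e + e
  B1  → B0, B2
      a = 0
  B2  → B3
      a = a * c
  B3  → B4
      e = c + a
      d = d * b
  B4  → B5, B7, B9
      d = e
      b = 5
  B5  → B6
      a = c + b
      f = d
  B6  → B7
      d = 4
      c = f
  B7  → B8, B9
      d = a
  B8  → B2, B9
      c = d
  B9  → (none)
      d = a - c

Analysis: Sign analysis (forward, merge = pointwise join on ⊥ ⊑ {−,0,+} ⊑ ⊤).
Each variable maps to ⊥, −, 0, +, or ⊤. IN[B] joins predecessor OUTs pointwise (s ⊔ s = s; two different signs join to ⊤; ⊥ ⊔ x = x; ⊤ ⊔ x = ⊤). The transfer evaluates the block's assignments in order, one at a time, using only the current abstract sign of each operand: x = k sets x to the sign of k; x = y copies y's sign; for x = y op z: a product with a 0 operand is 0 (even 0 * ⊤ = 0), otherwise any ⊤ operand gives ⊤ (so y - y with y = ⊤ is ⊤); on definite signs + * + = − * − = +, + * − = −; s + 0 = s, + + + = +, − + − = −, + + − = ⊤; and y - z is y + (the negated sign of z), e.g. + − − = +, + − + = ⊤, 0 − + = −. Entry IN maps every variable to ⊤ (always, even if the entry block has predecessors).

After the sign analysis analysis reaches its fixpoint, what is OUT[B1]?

Answer: {a: 0, b: ⊤, c: ⊤, d: ⊤, e: ⊤, f: ⊤}

Working:
Converged values:
  B0: | IN=(all ⊤) | OUT=(all ⊤)
  B1: | IN=(all ⊤) | OUT={a:0; rest ⊤}
  B2: | IN=(all ⊤) | OUT=(all ⊤)
  B3: | IN=(all ⊤) | OUT=(all ⊤)
  B4: | IN=(all ⊤) | OUT={b:+; rest ⊤}
  B5: | IN={b:+; rest ⊤} | OUT={b:+; rest ⊤}
  B6: | IN={b:+; rest ⊤} | OUT={b:+, d:+; rest ⊤}
  B7: | IN={b:+; rest ⊤} | OUT={b:+; rest ⊤}
  B8: | IN={b:+; rest ⊤} | OUT={b:+; rest ⊤}
  B9: | IN={b:+; rest ⊤} | OUT={b:+; rest ⊤}

Merge at B1: IN[B1] = OUT[B0] = {a: ⊤, b: ⊤, c: ⊤, d: ⊤, e: ⊤, f: ⊤}
Applying B1's transfer function to that IN value gives OUT[B1] (row B1 above).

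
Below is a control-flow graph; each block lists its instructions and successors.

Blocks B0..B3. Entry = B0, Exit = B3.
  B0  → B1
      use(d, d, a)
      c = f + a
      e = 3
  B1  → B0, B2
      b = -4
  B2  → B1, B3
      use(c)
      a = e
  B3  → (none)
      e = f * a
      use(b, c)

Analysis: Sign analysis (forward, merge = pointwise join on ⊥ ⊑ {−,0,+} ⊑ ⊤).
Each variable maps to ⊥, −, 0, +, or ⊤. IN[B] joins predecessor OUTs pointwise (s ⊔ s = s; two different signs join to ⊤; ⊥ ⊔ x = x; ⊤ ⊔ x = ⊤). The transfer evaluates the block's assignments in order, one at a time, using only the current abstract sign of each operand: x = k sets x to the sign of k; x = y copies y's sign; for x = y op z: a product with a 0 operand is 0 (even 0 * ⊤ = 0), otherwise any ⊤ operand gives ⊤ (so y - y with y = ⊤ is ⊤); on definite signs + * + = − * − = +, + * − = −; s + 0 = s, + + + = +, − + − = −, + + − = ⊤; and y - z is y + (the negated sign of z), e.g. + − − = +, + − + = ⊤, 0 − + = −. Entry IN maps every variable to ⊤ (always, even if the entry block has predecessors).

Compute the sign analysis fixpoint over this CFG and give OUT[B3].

Per-block solution:
  B0: | IN=(all ⊤) | OUT={e:+; rest ⊤}
  B1: | IN={e:+; rest ⊤} | OUT={b:-, e:+; rest ⊤}
  B2: | IN={b:-, e:+; rest ⊤} | OUT={a:+, b:-, e:+; rest ⊤}
  B3: | IN={a:+, b:-, e:+; rest ⊤} | OUT={a:+, b:-; rest ⊤}

Merge at B3: IN[B3] = OUT[B2] = {a: +, b: -, c: ⊤, d: ⊤, e: +, f: ⊤}
Applying B3's transfer function to that IN value gives OUT[B3] (row B3 above).

Answer: {a: +, b: -, c: ⊤, d: ⊤, e: ⊤, f: ⊤}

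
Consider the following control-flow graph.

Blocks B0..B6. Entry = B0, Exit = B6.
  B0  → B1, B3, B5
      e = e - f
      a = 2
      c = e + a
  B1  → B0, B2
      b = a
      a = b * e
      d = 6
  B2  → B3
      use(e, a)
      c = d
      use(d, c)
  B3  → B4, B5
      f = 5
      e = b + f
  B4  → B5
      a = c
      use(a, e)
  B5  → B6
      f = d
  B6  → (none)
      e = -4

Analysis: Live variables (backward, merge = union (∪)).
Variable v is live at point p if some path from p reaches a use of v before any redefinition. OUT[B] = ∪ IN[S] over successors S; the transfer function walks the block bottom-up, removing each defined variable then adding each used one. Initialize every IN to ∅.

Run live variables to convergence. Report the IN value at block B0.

Converged values:
  B0:  IN={b, d, e, f}  OUT={a, b, c, d, e, f}
  B1:  IN={a, e, f}  OUT={a, b, d, e, f}
  B2:  IN={a, b, d, e}  OUT={b, c, d}
  B3:  IN={b, c, d}  OUT={c, d, e}
  B4:  IN={c, d, e}  OUT={d}
  B5:  IN={d}  OUT={}
  B6:  IN={}  OUT={}

Merge at B0: OUT[B0] = IN[B1] ⊔ IN[B3] ⊔ IN[B5] = {a, b, c, d, e, f}
Applying B0's transfer function to that OUT value gives IN[B0] (row B0 above).

Answer: {b, d, e, f}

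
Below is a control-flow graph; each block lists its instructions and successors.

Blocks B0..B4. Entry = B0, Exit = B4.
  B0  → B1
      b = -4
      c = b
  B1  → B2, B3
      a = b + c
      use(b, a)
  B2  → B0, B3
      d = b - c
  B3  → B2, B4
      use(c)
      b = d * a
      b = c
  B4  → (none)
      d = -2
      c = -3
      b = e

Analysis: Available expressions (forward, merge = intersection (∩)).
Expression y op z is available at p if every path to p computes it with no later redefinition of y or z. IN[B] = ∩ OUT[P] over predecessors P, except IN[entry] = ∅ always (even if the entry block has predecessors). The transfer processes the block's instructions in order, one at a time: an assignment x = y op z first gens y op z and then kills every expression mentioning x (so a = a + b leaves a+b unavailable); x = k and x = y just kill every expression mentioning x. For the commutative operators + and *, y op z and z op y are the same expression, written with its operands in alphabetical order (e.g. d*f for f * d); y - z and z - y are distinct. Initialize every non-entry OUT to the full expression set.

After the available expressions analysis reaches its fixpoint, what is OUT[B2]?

Answer: {b-c}

Working:
Converged values:
  B0:   IN={}   OUT={}
  B1:   IN={}   OUT={b+c}
  B2:   IN={}   OUT={b-c}
  B3:   IN={}   OUT={a*d}
  B4:   IN={a*d}   OUT={}

Merge at B2: IN[B2] = OUT[B1] ∩ OUT[B3] = {}
Applying B2's transfer function to that IN value gives OUT[B2] (row B2 above).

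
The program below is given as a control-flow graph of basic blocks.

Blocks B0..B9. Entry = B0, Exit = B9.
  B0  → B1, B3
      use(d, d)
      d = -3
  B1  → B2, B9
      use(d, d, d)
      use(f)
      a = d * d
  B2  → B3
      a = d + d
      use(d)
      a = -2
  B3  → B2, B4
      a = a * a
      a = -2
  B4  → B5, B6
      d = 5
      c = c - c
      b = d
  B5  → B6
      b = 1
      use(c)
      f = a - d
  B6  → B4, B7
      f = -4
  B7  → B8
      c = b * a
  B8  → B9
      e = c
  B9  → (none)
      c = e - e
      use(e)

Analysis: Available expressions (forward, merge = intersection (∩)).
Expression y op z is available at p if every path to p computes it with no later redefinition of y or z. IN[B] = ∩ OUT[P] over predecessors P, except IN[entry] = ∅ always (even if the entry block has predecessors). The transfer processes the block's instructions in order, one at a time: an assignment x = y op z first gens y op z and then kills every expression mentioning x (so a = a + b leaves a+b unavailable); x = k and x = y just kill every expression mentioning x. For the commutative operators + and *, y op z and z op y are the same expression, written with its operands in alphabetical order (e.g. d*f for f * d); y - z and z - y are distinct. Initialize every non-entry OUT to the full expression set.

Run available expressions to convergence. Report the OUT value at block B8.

Per-block solution:
  B0:  IN={}  OUT={}
  B1:  IN={}  OUT={d*d}
  B2:  IN={}  OUT={d+d}
  B3:  IN={}  OUT={}
  B4:  IN={}  OUT={}
  B5:  IN={}  OUT={a-d}
  B6:  IN={}  OUT={}
  B7:  IN={}  OUT={a*b}
  B8:  IN={a*b}  OUT={a*b}
  B9:  IN={}  OUT={e-e}

Merge at B8: IN[B8] = OUT[B7] = {a*b}
Applying B8's transfer function to that IN value gives OUT[B8] (row B8 above).

Answer: {a*b}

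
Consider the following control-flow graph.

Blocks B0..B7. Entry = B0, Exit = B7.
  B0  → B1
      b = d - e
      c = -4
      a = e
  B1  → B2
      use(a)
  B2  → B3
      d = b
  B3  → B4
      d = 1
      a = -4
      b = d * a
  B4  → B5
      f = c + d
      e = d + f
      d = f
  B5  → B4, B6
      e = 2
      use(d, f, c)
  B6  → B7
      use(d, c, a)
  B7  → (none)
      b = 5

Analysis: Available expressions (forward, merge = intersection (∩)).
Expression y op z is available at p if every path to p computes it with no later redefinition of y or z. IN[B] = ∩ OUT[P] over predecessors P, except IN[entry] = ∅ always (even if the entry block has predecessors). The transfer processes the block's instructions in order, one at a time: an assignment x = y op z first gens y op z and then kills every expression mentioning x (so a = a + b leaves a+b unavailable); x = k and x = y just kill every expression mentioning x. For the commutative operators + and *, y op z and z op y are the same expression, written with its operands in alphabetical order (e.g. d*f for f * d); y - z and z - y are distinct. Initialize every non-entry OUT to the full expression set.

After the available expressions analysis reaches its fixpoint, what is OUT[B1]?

Answer: {d-e}

Derivation:
Converged values:
  B0:   IN={}   OUT={d-e}
  B1:   IN={d-e}   OUT={d-e}
  B2:   IN={d-e}   OUT={}
  B3:   IN={}   OUT={a*d}
  B4:   IN={}   OUT={}
  B5:   IN={}   OUT={}
  B6:   IN={}   OUT={}
  B7:   IN={}   OUT={}

Merge at B1: IN[B1] = OUT[B0] = {d-e}
Applying B1's transfer function to that IN value gives OUT[B1] (row B1 above).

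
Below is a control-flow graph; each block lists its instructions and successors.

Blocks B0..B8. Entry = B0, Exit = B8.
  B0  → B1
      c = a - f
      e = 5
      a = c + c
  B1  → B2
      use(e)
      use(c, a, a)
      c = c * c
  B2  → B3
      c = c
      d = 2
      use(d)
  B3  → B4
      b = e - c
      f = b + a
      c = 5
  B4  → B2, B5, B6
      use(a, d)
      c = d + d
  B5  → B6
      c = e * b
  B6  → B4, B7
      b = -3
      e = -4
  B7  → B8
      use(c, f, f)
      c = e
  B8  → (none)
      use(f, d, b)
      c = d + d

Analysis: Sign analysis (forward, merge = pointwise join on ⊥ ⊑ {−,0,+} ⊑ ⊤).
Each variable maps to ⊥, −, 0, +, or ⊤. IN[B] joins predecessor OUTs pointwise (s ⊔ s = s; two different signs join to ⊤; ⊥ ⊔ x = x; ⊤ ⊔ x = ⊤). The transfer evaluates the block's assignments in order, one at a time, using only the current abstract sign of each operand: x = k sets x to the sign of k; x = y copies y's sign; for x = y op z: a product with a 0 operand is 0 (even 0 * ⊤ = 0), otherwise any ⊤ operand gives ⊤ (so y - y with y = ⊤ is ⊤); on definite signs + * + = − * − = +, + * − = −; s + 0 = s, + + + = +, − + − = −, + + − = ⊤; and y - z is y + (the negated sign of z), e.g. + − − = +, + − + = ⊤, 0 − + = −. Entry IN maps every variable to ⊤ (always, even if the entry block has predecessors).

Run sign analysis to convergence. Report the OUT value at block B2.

Fixpoint table:
  B0:  IN=(all ⊤)  OUT={e:+; rest ⊤}
  B1:  IN={e:+; rest ⊤}  OUT={e:+; rest ⊤}
  B2:  IN=(all ⊤)  OUT={d:+; rest ⊤}
  B3:  IN={d:+; rest ⊤}  OUT={c:+, d:+; rest ⊤}
  B4:  IN={d:+; rest ⊤}  OUT={c:+, d:+; rest ⊤}
  B5:  IN={c:+, d:+; rest ⊤}  OUT={d:+; rest ⊤}
  B6:  IN={d:+; rest ⊤}  OUT={b:-, d:+, e:-; rest ⊤}
  B7:  IN={b:-, d:+, e:-; rest ⊤}  OUT={b:-, c:-, d:+, e:-; rest ⊤}
  B8:  IN={b:-, c:-, d:+, e:-; rest ⊤}  OUT={b:-, c:+, d:+, e:-; rest ⊤}

Merge at B2: IN[B2] = OUT[B1] ⊔ OUT[B4] = {a: ⊤, b: ⊤, c: ⊤, d: ⊤, e: ⊤, f: ⊤}
Applying B2's transfer function to that IN value gives OUT[B2] (row B2 above).

Answer: {a: ⊤, b: ⊤, c: ⊤, d: +, e: ⊤, f: ⊤}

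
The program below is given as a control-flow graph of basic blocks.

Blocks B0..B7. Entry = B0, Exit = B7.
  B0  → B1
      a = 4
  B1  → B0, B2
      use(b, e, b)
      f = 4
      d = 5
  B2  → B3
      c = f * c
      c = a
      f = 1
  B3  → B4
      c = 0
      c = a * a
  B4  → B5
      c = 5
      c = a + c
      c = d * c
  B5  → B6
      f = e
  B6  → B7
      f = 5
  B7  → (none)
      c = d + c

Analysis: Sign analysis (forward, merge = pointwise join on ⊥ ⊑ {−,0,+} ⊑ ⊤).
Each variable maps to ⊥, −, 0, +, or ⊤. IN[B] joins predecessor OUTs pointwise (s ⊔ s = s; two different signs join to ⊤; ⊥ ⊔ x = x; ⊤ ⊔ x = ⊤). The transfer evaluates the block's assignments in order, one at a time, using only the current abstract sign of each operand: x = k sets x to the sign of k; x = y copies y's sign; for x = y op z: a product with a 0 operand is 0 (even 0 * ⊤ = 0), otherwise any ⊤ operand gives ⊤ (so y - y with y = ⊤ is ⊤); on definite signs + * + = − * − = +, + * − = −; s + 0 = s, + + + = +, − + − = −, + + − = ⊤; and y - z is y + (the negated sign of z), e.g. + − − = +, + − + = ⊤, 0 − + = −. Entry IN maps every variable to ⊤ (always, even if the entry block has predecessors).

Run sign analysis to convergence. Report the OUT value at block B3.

Answer: {a: +, b: ⊤, c: +, d: +, e: ⊤, f: +}

Derivation:
Converged values:
  B0:   IN=(all ⊤)   OUT={a:+; rest ⊤}
  B1:   IN={a:+; rest ⊤}   OUT={a:+, d:+, f:+; rest ⊤}
  B2:   IN={a:+, d:+, f:+; rest ⊤}   OUT={a:+, c:+, d:+, f:+; rest ⊤}
  B3:   IN={a:+, c:+, d:+, f:+; rest ⊤}   OUT={a:+, c:+, d:+, f:+; rest ⊤}
  B4:   IN={a:+, c:+, d:+, f:+; rest ⊤}   OUT={a:+, c:+, d:+, f:+; rest ⊤}
  B5:   IN={a:+, c:+, d:+, f:+; rest ⊤}   OUT={a:+, c:+, d:+; rest ⊤}
  B6:   IN={a:+, c:+, d:+; rest ⊤}   OUT={a:+, c:+, d:+, f:+; rest ⊤}
  B7:   IN={a:+, c:+, d:+, f:+; rest ⊤}   OUT={a:+, c:+, d:+, f:+; rest ⊤}

Merge at B3: IN[B3] = OUT[B2] = {a: +, b: ⊤, c: +, d: +, e: ⊤, f: +}
Applying B3's transfer function to that IN value gives OUT[B3] (row B3 above).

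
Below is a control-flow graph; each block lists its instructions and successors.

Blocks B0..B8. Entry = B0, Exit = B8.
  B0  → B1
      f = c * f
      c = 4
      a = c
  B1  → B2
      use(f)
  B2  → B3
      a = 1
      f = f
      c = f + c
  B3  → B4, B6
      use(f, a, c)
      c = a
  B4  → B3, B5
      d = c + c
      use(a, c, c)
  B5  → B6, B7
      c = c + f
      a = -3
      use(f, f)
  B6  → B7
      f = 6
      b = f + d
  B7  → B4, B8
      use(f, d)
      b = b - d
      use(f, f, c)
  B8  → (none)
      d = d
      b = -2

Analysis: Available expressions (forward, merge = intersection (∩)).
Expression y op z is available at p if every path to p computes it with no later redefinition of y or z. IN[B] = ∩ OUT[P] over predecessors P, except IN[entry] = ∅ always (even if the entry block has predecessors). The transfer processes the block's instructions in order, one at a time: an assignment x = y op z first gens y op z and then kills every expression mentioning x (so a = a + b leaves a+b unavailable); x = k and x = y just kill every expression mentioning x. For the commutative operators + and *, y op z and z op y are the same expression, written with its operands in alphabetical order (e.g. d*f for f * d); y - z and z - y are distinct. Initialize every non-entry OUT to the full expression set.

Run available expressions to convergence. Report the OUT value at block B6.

Answer: {d+f}

Trace:
Fixpoint table:
  B0:   IN={}   OUT={}
  B1:   IN={}   OUT={}
  B2:   IN={}   OUT={}
  B3:   IN={}   OUT={}
  B4:   IN={}   OUT={c+c}
  B5:   IN={c+c}   OUT={}
  B6:   IN={}   OUT={d+f}
  B7:   IN={}   OUT={}
  B8:   IN={}   OUT={}

Merge at B6: IN[B6] = OUT[B3] ∩ OUT[B5] = {}
Applying B6's transfer function to that IN value gives OUT[B6] (row B6 above).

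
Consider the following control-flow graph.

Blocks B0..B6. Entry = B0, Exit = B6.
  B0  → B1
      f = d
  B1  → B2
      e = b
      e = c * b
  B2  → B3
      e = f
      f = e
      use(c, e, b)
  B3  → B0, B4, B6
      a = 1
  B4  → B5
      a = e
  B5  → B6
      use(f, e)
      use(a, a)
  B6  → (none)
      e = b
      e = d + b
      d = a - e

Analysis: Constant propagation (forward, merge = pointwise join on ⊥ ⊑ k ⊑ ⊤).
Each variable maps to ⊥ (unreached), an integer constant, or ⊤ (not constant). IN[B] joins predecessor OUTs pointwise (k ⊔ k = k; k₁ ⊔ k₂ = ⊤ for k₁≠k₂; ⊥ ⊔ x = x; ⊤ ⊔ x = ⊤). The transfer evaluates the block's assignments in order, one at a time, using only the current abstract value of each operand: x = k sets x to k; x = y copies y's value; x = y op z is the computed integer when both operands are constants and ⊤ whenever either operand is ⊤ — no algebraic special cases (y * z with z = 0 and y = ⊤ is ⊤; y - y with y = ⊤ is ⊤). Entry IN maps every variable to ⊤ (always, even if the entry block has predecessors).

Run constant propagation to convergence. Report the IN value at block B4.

Converged values:
  B0:   IN=(all ⊤)   OUT=(all ⊤)
  B1:   IN=(all ⊤)   OUT=(all ⊤)
  B2:   IN=(all ⊤)   OUT=(all ⊤)
  B3:   IN=(all ⊤)   OUT={a:1; rest ⊤}
  B4:   IN={a:1; rest ⊤}   OUT=(all ⊤)
  B5:   IN=(all ⊤)   OUT=(all ⊤)
  B6:   IN=(all ⊤)   OUT=(all ⊤)

Merge at B4: IN[B4] = OUT[B3] = {a: 1, b: ⊤, c: ⊤, d: ⊤, e: ⊤, f: ⊤}

Answer: {a: 1, b: ⊤, c: ⊤, d: ⊤, e: ⊤, f: ⊤}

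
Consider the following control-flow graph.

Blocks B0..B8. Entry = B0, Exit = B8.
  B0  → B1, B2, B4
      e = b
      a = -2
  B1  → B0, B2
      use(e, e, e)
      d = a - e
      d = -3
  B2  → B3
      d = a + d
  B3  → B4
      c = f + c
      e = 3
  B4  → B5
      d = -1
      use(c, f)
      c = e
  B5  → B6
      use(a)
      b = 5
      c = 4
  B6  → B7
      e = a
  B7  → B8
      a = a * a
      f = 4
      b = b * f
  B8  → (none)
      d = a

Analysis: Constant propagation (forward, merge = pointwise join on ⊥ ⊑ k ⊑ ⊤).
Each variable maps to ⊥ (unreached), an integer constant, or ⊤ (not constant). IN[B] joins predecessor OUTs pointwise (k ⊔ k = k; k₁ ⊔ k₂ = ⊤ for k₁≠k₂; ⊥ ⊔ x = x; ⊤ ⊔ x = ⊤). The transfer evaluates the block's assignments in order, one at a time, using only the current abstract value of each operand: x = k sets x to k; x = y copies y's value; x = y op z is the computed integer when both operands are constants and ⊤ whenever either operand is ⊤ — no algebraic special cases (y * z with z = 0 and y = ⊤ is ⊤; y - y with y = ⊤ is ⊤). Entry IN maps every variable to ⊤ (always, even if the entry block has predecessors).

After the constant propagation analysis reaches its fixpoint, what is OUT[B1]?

Per-block solution:
  B0: | IN=(all ⊤) | OUT={a:-2; rest ⊤}
  B1: | IN={a:-2; rest ⊤} | OUT={a:-2, d:-3; rest ⊤}
  B2: | IN={a:-2; rest ⊤} | OUT={a:-2; rest ⊤}
  B3: | IN={a:-2; rest ⊤} | OUT={a:-2, e:3; rest ⊤}
  B4: | IN={a:-2; rest ⊤} | OUT={a:-2, d:-1; rest ⊤}
  B5: | IN={a:-2, d:-1; rest ⊤} | OUT={a:-2, b:5, c:4, d:-1; rest ⊤}
  B6: | IN={a:-2, b:5, c:4, d:-1; rest ⊤} | OUT={a:-2, b:5, c:4, d:-1, e:-2; rest ⊤}
  B7: | IN={a:-2, b:5, c:4, d:-1, e:-2; rest ⊤} | OUT={a:4, b:20, c:4, d:-1, e:-2, f:4; rest ⊤}
  B8: | IN={a:4, b:20, c:4, d:-1, e:-2, f:4; rest ⊤} | OUT={a:4, b:20, c:4, d:4, e:-2, f:4; rest ⊤}

Merge at B1: IN[B1] = OUT[B0] = {a: -2, b: ⊤, c: ⊤, d: ⊤, e: ⊤, f: ⊤}
Applying B1's transfer function to that IN value gives OUT[B1] (row B1 above).

Answer: {a: -2, b: ⊤, c: ⊤, d: -3, e: ⊤, f: ⊤}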